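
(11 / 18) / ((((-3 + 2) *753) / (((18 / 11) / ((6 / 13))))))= -13 / 4518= -0.00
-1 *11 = -11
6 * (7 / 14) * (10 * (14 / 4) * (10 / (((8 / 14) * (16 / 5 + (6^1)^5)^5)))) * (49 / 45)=37515625 / 534165651219951812345856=0.00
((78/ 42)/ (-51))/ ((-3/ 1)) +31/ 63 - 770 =-91570/ 119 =-769.50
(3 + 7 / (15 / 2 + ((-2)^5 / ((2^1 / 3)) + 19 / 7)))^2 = 2217121 / 279841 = 7.92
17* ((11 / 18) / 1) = 187 / 18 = 10.39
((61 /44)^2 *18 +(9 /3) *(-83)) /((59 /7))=-1452801 /57112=-25.44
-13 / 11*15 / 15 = -13 / 11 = -1.18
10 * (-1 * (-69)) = 690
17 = 17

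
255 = 255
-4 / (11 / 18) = -72 / 11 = -6.55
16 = 16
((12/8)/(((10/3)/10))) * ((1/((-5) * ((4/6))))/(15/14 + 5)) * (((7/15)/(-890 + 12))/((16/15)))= 1323/11940800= 0.00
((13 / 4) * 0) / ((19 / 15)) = 0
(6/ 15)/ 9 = 2/ 45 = 0.04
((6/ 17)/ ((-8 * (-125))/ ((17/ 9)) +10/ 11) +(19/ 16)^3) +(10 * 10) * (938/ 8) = 11726.68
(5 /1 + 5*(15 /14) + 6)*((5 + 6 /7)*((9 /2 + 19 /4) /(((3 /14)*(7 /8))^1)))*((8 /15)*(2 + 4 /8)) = 2779144 /441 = 6301.91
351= 351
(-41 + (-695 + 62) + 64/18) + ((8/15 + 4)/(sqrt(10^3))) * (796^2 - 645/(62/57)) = -6034/9 + 667206259 * sqrt(10)/23250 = 90077.57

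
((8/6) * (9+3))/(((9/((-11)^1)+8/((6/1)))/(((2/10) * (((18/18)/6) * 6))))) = 528/85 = 6.21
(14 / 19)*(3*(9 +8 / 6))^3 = 417074 / 19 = 21951.26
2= 2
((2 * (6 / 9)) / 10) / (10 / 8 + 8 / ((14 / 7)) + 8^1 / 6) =8 / 395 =0.02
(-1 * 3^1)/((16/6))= -9/8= -1.12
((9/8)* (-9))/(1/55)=-4455/8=-556.88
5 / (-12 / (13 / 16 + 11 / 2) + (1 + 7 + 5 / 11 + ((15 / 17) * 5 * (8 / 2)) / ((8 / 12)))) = 94435 / 623727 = 0.15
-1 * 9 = -9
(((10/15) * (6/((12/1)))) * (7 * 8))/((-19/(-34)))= 1904/57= 33.40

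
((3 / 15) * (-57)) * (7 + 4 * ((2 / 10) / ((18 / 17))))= -6631 / 75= -88.41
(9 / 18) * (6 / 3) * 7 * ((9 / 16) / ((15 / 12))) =63 / 20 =3.15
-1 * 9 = -9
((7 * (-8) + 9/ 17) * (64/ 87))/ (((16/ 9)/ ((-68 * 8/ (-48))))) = -7544/ 29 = -260.14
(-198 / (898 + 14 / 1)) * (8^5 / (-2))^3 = 18141941858304 / 19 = 954839045173.89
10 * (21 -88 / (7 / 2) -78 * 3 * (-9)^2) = -1327070 / 7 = -189581.43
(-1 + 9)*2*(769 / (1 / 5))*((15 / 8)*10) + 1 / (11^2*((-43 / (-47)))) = 1153500.01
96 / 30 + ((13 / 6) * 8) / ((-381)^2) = 6967988 / 2177415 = 3.20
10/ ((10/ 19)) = 19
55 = 55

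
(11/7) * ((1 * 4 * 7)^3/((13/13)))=34496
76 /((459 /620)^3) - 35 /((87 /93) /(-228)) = 24447558905020 /2804374791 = 8717.65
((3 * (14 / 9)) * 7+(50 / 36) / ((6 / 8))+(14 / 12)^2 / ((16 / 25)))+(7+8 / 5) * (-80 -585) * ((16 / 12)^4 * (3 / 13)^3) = -704180233 / 3796416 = -185.49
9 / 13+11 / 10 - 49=-6137 / 130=-47.21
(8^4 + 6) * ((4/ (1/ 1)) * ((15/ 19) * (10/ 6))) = 410200/ 19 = 21589.47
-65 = -65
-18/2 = -9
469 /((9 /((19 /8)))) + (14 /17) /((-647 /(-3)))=98015113 /791928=123.77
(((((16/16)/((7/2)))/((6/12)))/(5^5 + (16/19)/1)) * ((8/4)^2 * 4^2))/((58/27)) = 7296/1339597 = 0.01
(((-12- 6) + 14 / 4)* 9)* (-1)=261 / 2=130.50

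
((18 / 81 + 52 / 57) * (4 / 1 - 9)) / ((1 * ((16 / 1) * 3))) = -485 / 4104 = -0.12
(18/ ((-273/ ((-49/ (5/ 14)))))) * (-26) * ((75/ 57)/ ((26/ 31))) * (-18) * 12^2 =236234880/ 247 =956416.52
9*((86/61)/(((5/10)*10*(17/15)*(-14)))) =-1161/7259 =-0.16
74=74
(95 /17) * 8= 760 /17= 44.71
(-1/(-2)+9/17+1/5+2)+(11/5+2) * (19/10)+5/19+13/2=290257/16150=17.97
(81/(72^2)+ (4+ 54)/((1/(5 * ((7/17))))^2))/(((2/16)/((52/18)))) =59117357/10404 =5682.18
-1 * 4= -4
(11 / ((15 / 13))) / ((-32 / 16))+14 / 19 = -2297 / 570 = -4.03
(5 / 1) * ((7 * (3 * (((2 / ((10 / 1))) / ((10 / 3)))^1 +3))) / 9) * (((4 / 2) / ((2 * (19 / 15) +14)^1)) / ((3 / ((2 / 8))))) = 357 / 992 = 0.36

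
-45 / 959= -0.05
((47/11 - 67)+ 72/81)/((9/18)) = -12244/99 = -123.68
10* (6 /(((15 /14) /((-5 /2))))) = -140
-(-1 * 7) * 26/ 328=0.55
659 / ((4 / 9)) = 5931 / 4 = 1482.75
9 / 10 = 0.90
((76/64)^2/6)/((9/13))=4693/13824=0.34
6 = 6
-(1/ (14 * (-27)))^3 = 0.00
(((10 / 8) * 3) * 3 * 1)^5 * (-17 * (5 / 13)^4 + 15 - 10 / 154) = 5909886872578125 / 2251977728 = 2624309.65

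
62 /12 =31 /6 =5.17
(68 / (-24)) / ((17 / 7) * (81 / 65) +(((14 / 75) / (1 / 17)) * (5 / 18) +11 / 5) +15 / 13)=-13923 / 35684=-0.39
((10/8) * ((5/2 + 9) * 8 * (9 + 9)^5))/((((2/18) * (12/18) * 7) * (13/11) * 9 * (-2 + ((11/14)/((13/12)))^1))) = -896363820/29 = -30909097.24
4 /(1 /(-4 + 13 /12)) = -35 /3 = -11.67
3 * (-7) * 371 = -7791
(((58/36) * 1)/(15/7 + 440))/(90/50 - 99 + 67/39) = -2639/69150966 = -0.00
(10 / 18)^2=25 / 81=0.31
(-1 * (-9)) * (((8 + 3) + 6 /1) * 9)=1377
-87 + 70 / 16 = -661 / 8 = -82.62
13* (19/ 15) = 247/ 15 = 16.47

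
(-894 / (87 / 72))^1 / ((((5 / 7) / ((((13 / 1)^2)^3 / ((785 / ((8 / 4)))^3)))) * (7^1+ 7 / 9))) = -3728304500544 / 350709053125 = -10.63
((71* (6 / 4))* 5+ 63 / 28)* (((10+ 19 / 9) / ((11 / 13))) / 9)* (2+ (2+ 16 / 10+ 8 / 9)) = 73753433 / 13365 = 5518.40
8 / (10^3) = 0.01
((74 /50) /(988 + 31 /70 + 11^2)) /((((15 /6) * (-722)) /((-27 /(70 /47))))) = 5217 /389383625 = 0.00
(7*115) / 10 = 161 / 2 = 80.50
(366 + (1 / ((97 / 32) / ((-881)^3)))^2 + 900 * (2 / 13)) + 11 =6224418135686613222381 / 122317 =50887596455820640.00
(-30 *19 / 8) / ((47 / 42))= -5985 / 94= -63.67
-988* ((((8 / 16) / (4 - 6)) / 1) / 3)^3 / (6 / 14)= 1729 / 1296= 1.33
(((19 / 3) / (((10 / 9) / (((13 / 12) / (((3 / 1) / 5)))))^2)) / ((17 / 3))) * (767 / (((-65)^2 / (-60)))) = -43719 / 1360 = -32.15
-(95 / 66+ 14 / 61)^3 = -303328992959 / 65256129576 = -4.65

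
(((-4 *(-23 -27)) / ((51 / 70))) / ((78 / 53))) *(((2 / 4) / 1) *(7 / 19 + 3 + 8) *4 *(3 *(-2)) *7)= -747936000 / 4199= -178122.41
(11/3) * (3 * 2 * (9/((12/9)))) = 297/2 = 148.50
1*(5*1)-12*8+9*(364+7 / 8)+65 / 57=1456471 / 456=3194.02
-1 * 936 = -936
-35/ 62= -0.56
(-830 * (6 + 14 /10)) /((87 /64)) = -393088 /87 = -4518.25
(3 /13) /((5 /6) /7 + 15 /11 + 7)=0.03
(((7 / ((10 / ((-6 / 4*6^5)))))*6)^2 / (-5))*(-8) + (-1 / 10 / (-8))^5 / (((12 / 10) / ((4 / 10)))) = 37747202857736601601 / 9830400000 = 3839844040.70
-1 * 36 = -36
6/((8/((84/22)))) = 63/22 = 2.86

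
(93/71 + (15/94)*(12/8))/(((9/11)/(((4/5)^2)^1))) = 303292/250275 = 1.21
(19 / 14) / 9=19 / 126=0.15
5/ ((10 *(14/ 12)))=3/ 7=0.43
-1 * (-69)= 69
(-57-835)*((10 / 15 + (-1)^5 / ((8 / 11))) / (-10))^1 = -3791 / 60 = -63.18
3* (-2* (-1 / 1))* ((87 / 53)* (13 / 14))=3393 / 371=9.15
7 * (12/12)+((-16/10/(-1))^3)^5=35397995135707/30517578125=1159.92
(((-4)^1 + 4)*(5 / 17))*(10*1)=0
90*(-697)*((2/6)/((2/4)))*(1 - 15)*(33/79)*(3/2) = 366851.39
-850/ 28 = -30.36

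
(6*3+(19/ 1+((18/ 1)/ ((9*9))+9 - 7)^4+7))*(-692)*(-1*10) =3104893280/ 6561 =473234.76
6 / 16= 3 / 8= 0.38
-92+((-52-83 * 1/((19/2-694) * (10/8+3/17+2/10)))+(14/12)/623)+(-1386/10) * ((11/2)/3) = -398.02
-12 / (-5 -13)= 2 / 3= 0.67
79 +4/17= 79.24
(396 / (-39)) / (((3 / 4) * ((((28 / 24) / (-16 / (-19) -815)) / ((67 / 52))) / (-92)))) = -25172641824 / 22477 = -1119928.90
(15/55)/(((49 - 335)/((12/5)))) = -18/7865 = -0.00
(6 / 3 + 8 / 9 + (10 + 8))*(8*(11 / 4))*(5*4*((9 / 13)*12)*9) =8933760 / 13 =687212.31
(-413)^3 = -70444997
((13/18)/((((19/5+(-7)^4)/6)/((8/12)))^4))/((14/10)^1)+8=82303146166082993/10287893270755296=8.00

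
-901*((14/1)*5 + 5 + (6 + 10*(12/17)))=-79341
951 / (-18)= -317 / 6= -52.83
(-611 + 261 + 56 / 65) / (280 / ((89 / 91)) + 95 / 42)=-84830172 / 70109975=-1.21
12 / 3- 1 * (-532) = 536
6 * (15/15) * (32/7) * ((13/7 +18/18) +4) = 9216/49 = 188.08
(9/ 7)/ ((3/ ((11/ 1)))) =33/ 7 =4.71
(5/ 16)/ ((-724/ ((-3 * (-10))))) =-75/ 5792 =-0.01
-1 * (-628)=628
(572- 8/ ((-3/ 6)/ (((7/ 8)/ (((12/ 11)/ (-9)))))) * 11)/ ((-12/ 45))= 20955/ 8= 2619.38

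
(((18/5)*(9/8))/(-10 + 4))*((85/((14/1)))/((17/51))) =-1377/112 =-12.29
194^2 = 37636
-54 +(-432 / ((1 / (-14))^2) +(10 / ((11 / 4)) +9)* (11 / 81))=-6862667 / 81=-84724.28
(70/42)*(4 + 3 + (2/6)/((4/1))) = 425/36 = 11.81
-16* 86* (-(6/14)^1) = 4128/7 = 589.71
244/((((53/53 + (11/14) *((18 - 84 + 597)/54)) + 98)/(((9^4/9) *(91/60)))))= 113307012/44825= 2527.76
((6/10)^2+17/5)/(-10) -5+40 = 4328/125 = 34.62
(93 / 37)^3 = 15.88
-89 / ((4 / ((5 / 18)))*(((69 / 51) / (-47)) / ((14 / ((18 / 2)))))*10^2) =497777 / 149040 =3.34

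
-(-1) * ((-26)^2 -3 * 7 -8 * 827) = -5961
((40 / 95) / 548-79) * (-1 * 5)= 1028175 / 2603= 395.00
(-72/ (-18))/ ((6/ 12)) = 8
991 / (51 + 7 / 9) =19.14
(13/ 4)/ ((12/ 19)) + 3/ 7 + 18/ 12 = 2377/ 336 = 7.07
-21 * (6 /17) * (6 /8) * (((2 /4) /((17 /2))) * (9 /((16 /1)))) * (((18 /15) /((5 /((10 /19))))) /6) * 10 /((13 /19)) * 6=-5103 /15028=-0.34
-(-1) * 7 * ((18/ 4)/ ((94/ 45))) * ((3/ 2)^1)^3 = 76545/ 1504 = 50.89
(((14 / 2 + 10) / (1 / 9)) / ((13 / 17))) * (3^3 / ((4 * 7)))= 70227 / 364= 192.93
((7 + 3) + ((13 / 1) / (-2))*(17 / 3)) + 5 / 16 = -26.52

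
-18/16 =-9/8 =-1.12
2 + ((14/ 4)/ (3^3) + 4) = 331/ 54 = 6.13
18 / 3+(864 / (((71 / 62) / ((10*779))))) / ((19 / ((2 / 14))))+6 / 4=43933215 / 994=44198.41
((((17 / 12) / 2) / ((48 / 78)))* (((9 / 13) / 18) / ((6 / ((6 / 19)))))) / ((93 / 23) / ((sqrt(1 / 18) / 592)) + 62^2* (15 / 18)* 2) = -44965 / 187038378496 + 390609* sqrt(2) / 1449547433344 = 0.00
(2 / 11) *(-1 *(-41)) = 82 / 11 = 7.45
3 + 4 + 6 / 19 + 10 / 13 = 1997 / 247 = 8.09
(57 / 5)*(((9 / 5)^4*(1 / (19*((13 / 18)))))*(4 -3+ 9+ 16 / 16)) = 3897234 / 40625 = 95.93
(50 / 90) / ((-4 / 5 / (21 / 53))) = -0.28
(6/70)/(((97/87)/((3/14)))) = 783/47530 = 0.02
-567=-567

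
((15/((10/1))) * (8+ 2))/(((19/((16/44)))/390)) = 23400/209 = 111.96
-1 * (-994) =994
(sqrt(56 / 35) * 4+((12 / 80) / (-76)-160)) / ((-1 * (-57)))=-243203 / 86640+8 * sqrt(10) / 285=-2.72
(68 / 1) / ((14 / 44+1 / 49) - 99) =-0.69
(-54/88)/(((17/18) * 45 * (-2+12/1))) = -27/18700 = -0.00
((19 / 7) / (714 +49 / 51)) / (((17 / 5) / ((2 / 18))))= 95 / 765723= 0.00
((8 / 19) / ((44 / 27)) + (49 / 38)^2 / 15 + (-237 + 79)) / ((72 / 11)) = -37557109 / 1559520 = -24.08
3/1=3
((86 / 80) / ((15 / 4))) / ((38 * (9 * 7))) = 43 / 359100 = 0.00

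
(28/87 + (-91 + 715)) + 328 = 82852/87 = 952.32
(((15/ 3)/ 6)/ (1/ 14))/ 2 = 35/ 6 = 5.83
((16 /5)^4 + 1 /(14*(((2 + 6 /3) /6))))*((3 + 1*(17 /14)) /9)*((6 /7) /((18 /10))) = 108376097 /4630500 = 23.40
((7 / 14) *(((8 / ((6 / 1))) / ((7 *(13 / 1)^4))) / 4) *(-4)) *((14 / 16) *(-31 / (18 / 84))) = 0.00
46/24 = 23/12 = 1.92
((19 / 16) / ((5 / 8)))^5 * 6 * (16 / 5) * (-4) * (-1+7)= -11409.86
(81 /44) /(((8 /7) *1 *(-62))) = -0.03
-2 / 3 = -0.67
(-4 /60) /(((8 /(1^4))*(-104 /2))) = 1 /6240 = 0.00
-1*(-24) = 24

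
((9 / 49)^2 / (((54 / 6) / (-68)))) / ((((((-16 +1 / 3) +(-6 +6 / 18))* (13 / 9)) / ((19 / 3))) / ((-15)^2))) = 5886675 / 499408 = 11.79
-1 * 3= -3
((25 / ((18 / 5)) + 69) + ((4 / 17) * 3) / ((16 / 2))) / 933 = 11633 / 142749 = 0.08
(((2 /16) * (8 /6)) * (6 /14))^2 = 1 /196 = 0.01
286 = 286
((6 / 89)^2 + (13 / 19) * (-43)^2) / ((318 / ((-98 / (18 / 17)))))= -158601334913 / 430728138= -368.22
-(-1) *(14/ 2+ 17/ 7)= 66/ 7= 9.43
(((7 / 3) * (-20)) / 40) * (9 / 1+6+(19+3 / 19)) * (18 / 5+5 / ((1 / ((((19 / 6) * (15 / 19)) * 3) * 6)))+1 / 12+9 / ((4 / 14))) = -70920773 / 6840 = -10368.53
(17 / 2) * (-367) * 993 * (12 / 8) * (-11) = 204445791 / 4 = 51111447.75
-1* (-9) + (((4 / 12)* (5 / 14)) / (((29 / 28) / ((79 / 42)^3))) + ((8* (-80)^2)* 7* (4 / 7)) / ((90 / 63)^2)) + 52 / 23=7439487827425 / 74125044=100364.03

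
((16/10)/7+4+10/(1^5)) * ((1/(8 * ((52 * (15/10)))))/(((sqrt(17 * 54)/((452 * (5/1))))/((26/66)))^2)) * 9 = 68888755/388773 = 177.20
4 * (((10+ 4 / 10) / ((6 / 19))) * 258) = 169936 / 5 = 33987.20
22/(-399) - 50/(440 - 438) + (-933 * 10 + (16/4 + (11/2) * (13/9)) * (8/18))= -100724819/10773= -9349.75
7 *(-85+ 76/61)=-35763/61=-586.28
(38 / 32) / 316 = 19 / 5056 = 0.00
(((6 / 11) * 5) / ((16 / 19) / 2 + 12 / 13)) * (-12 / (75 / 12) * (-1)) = 3.90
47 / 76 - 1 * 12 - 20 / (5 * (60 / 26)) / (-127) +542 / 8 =2040749 / 36195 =56.38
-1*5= -5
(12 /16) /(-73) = -3 /292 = -0.01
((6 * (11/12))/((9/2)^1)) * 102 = 374/3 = 124.67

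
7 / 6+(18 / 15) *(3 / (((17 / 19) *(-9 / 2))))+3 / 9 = 103 / 170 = 0.61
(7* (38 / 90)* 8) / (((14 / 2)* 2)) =76 / 45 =1.69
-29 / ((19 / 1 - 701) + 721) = -29 / 39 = -0.74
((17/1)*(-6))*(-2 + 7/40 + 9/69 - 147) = 15166.85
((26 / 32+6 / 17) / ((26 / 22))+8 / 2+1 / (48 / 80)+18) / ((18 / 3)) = 261517 / 63648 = 4.11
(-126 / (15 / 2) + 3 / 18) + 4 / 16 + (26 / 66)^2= -353449 / 21780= -16.23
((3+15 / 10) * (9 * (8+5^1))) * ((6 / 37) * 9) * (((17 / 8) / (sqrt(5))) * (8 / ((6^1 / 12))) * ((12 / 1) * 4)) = 46399392 * sqrt(5) / 185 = 560822.67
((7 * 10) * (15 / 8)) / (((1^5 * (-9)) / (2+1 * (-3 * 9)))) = 364.58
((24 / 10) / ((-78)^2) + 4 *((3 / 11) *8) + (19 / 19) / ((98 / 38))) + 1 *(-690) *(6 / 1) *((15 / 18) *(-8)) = 37724128994 / 1366365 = 27609.12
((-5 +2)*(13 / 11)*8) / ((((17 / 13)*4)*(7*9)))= -338 / 3927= -0.09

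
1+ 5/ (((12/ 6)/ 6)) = 16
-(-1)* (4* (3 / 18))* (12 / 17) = 8 / 17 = 0.47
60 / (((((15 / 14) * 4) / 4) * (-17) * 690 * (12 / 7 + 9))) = -196 / 439875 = -0.00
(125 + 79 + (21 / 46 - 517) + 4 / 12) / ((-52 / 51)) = 306.21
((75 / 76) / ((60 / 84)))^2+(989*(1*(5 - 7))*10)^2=2259850769425 / 5776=391248401.91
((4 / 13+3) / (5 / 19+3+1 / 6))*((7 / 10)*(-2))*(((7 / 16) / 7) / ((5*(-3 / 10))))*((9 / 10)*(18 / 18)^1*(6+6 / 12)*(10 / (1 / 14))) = 360297 / 7820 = 46.07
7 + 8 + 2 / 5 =77 / 5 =15.40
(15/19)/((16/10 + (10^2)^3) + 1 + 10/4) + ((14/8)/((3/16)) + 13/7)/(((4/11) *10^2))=98230752973/319201627920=0.31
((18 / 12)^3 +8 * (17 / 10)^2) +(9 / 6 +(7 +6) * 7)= 23799 / 200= 119.00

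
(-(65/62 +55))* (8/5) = -2780/31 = -89.68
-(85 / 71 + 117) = -8392 / 71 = -118.20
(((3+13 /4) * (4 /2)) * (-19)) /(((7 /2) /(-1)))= 475 /7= 67.86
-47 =-47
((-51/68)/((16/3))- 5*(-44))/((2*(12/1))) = 14071/1536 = 9.16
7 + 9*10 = 97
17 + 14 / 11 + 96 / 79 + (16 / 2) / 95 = 1615777 / 82555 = 19.57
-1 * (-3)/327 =1/109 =0.01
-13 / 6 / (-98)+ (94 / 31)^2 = 5208061 / 565068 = 9.22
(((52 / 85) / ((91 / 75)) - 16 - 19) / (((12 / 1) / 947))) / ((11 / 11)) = -3887435 / 1428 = -2722.29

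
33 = 33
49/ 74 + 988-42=70053/ 74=946.66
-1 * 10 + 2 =-8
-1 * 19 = -19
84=84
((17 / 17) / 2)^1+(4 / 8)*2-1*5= -7 / 2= -3.50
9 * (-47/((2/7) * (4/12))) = -8883/2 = -4441.50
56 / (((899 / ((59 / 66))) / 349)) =576548 / 29667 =19.43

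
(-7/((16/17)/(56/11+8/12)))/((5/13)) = -29393/264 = -111.34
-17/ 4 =-4.25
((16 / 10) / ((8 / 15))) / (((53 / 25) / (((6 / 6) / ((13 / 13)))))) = 75 / 53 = 1.42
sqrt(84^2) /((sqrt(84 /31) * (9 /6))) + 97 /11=97 /11 + 4 * sqrt(651) /3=42.84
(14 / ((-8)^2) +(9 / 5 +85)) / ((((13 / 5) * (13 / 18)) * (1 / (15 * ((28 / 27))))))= 37485 / 52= 720.87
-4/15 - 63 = -949/15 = -63.27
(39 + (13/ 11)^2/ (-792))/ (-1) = -3737279/ 95832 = -39.00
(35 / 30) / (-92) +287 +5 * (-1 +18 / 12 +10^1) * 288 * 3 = 25197137 / 552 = 45646.99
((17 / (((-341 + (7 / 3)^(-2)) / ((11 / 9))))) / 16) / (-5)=9163 / 12024000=0.00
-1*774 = -774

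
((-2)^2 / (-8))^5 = -1 / 32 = -0.03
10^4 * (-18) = -180000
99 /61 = 1.62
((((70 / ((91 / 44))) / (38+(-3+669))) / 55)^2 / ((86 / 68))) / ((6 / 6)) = 17 / 28137824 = 0.00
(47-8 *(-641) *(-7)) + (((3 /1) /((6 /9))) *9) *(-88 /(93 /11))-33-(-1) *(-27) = -1126247 /31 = -36330.55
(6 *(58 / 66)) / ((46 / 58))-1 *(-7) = 3453 / 253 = 13.65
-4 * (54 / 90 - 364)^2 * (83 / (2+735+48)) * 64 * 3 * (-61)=12837457003776 / 19625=654137936.50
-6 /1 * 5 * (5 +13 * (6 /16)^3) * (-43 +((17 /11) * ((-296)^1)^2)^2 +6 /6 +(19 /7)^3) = -33227087184643342125 /10624768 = -3127323550466.55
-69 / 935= -0.07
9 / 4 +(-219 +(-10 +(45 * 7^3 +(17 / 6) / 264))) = 24089885 / 1584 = 15208.26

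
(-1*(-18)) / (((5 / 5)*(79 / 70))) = 1260 / 79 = 15.95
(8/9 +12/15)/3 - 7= -869/135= -6.44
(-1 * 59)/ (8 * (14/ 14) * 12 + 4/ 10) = -295/ 482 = -0.61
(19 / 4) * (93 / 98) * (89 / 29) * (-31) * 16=-9750306 / 1421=-6861.58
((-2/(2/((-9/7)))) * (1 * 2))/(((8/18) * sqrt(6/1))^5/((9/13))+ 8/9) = -1162261467/2079161420+ 294772608 * sqrt(6)/519790355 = 0.83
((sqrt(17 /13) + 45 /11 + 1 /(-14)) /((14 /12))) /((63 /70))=20*sqrt(221) /273 + 6190 /1617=4.92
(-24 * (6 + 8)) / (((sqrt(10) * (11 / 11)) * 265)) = -168 * sqrt(10) / 1325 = -0.40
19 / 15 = 1.27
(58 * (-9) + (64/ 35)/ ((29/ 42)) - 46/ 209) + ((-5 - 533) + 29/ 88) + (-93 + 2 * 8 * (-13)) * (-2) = -110368937/ 242440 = -455.24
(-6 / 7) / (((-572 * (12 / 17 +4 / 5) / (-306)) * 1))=-39015 / 128128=-0.30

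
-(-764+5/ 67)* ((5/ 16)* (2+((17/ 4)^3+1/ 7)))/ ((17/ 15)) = 135702767475/ 8164352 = 16621.38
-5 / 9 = -0.56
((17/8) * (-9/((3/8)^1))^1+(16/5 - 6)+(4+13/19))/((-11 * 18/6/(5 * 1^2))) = 4666/627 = 7.44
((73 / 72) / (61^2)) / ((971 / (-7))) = -511 / 260142552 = -0.00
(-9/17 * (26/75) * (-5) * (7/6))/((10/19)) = 1729/850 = 2.03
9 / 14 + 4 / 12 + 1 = 83 / 42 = 1.98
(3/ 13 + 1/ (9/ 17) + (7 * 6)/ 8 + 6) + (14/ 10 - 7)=18181/ 2340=7.77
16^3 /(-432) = -256 /27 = -9.48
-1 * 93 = -93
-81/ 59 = -1.37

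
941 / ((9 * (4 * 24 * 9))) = 0.12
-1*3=-3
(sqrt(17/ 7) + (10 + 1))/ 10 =sqrt(119)/ 70 + 11/ 10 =1.26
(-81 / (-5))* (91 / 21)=351 / 5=70.20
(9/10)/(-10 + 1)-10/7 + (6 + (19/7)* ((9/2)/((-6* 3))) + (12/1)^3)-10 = 1721.79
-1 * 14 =-14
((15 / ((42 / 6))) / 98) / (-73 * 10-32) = -5 / 174244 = -0.00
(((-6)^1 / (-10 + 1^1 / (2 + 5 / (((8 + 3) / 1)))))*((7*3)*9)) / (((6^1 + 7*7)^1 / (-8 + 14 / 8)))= -10935 / 814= -13.43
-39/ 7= -5.57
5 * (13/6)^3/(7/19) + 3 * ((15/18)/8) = 418375/3024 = 138.35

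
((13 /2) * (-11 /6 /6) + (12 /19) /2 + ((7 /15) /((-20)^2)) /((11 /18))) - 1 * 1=-1254821 /470250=-2.67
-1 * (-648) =648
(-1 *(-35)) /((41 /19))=665 /41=16.22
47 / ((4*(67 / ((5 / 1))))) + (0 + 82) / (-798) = 82777 / 106932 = 0.77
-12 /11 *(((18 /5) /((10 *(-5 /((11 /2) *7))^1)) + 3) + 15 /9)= -2842 /1375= -2.07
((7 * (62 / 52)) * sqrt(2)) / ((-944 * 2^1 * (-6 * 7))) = 31 * sqrt(2) / 294528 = 0.00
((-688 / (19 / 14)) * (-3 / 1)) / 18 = 84.49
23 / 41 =0.56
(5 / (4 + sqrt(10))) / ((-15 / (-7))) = 14 / 9 -7 * sqrt(10) / 18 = 0.33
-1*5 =-5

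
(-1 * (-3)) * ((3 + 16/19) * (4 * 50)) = 2305.26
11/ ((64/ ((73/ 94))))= 803/ 6016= 0.13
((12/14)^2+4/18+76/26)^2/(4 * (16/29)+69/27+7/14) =2.86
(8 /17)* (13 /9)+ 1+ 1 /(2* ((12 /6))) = 1181 /612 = 1.93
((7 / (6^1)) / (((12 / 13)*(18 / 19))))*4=5.34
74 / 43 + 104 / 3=4694 / 129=36.39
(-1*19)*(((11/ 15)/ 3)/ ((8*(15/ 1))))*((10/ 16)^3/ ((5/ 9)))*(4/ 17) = -209/ 52224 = -0.00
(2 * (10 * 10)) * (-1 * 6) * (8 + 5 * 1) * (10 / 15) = -10400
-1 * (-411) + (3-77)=337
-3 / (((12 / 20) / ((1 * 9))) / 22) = -990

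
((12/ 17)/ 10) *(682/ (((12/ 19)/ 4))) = 25916/ 85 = 304.89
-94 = -94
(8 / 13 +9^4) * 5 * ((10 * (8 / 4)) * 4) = 34120400 / 13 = 2624646.15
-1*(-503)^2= -253009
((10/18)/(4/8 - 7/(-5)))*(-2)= -100/171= -0.58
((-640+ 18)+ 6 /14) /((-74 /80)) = 174040 /259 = 671.97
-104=-104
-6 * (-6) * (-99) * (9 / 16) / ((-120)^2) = -891 / 6400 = -0.14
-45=-45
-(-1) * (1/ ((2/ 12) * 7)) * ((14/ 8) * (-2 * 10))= -30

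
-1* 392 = -392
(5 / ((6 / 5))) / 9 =25 / 54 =0.46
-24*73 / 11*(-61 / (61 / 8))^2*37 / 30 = -691456 / 55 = -12571.93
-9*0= 0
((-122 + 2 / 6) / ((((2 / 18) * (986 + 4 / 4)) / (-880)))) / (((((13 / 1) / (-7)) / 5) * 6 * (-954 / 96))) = 12848000 / 291447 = 44.08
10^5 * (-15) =-1500000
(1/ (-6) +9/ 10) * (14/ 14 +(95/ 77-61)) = -905/ 21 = -43.10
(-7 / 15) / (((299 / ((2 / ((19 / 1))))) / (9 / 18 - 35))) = 7 / 1235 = 0.01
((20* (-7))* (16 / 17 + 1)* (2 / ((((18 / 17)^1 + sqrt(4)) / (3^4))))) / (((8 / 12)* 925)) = -56133 / 2405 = -23.34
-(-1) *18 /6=3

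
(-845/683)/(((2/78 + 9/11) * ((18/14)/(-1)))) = 845845/741738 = 1.14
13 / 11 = 1.18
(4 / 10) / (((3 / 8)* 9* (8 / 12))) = 8 / 45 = 0.18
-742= -742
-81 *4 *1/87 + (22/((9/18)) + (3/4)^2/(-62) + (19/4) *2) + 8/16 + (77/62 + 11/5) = 7725463/143840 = 53.71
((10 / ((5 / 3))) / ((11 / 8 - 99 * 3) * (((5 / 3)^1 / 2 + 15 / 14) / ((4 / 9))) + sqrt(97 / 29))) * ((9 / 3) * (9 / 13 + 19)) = -0.28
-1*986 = -986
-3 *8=-24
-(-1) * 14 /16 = 7 /8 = 0.88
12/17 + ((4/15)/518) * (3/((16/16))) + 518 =11419344/22015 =518.71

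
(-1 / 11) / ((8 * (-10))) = 1 / 880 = 0.00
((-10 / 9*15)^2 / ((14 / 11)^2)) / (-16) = -75625 / 7056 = -10.72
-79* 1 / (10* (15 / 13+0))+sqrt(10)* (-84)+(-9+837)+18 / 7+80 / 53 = 45924283 / 55650 - 84* sqrt(10) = 559.60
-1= -1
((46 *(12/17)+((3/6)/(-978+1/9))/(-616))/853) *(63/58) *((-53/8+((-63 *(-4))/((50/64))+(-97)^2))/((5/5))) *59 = 33056086410295227/1393346156800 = 23724.25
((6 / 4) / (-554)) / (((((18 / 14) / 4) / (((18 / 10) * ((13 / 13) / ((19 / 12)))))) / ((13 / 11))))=-3276 / 289465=-0.01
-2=-2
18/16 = 9/8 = 1.12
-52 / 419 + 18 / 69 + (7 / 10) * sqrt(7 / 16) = 1318 / 9637 + 7 * sqrt(7) / 40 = 0.60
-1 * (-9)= 9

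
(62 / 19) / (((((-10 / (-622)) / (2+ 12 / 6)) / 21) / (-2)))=-3239376 / 95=-34098.69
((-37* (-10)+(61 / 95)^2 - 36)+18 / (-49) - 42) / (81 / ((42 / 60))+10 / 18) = 1162346211 / 462756875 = 2.51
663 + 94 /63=41863 /63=664.49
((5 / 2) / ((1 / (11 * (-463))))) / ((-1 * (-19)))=-670.13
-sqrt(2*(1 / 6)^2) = -sqrt(2) / 6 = -0.24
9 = 9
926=926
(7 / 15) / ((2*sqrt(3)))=7*sqrt(3) / 90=0.13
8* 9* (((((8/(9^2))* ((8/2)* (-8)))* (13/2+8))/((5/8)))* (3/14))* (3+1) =-475136/105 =-4525.10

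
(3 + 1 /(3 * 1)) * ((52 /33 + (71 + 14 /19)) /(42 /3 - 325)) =-459670 /584991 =-0.79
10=10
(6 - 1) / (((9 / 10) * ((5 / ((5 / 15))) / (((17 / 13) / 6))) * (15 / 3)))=17 / 1053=0.02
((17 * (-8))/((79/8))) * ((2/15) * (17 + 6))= -50048/1185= -42.23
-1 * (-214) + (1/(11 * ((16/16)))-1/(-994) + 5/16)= 18754383/87472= 214.40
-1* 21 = -21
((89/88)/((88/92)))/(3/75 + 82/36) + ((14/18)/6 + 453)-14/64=49434869045/109039392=453.37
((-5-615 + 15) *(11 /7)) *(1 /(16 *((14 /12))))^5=-0.00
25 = 25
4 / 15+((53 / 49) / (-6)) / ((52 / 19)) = 15349 / 76440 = 0.20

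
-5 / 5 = -1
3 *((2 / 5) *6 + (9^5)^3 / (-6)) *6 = -3088366981419519 / 5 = -617673396283903.80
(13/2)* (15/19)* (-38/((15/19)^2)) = -4693/15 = -312.87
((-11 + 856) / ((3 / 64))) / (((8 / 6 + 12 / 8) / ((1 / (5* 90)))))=10816 / 765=14.14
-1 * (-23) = 23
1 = 1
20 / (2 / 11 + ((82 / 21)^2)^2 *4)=0.02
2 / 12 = 1 / 6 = 0.17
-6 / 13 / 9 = -2 / 39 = -0.05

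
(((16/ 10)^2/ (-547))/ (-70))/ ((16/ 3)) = 6/ 478625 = 0.00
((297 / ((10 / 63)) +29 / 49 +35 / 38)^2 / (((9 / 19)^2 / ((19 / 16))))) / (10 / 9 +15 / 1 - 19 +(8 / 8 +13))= 160415555244579 / 96040000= 1670299.41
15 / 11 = 1.36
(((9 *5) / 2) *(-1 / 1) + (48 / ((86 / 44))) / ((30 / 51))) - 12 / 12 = 7847 / 430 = 18.25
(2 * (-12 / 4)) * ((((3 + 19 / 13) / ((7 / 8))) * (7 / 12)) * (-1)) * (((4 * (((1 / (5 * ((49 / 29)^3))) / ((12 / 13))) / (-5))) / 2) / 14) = -1414562 / 61765725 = -0.02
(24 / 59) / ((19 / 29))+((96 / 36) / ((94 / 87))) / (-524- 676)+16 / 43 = 673484513 / 679662300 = 0.99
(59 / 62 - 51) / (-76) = 3103 / 4712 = 0.66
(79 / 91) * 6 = 474 / 91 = 5.21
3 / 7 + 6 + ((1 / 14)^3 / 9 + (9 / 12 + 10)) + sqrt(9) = 20.18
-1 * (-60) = 60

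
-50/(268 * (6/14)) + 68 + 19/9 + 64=161213/1206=133.68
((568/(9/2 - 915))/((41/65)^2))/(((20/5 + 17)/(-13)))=62394800/64283121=0.97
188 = 188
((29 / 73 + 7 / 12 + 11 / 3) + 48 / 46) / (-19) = -38219 / 127604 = -0.30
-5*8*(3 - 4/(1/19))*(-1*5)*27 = -394200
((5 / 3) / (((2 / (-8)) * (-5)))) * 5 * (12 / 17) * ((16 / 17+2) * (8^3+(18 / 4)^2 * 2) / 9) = 130000 / 153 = 849.67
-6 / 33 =-2 / 11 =-0.18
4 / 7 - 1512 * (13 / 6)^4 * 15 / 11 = -6997357 / 154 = -45437.38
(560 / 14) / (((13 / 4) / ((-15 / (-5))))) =480 / 13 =36.92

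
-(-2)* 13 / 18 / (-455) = -1 / 315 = -0.00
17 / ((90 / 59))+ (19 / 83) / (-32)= 11.14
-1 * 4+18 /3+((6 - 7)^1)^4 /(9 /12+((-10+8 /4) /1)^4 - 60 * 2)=31818 /15907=2.00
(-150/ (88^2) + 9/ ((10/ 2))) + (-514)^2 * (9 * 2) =92067056553/ 19360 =4755529.78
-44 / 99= -4 / 9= -0.44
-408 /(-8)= 51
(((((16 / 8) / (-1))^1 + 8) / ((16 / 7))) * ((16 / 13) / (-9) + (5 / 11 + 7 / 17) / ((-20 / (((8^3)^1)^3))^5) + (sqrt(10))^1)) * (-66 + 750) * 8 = -1286717540532583793478718060697716083570036288 / 7596875 + 14364 * sqrt(10) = -169374583698242210577206800000000000000.00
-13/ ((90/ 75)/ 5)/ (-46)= 1.18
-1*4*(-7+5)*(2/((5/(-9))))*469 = -67536/5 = -13507.20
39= 39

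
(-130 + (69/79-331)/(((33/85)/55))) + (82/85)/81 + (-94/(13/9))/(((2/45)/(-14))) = -186662363786/7070895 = -26398.69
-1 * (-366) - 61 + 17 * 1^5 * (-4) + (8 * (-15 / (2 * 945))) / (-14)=104519 / 441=237.00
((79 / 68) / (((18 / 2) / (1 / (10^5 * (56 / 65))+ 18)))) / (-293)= -1592641027 / 200833920000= -0.01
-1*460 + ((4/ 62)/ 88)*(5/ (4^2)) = -10039035/ 21824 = -460.00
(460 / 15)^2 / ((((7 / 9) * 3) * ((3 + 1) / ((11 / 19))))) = 23276 / 399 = 58.34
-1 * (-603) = 603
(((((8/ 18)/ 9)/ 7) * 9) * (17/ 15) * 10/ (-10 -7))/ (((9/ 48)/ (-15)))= 640/ 189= 3.39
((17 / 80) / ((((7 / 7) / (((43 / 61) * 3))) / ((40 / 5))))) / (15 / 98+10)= 0.35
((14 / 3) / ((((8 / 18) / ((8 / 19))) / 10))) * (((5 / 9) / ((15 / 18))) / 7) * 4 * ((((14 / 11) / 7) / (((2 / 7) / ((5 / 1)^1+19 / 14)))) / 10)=1424 / 209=6.81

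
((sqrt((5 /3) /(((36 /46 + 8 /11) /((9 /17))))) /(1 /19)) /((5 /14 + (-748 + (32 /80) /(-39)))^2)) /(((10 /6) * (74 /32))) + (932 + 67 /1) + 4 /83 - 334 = 679704480 * sqrt(24644730) /500506358586096211 + 55199 /83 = 665.05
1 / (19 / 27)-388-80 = -8865 / 19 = -466.58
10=10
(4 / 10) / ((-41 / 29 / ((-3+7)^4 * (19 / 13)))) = -282112 / 2665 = -105.86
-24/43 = -0.56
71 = 71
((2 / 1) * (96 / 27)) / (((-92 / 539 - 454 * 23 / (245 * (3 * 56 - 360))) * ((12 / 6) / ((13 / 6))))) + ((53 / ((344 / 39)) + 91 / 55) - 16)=320546213491 / 2259785880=141.85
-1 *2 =-2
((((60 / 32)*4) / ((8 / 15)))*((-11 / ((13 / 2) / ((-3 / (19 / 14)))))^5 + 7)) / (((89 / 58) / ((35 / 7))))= 22184021998308956625 / 654583056916984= 33890.31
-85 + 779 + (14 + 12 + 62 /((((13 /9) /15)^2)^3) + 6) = 375317102982084 /4826809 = 77756775.33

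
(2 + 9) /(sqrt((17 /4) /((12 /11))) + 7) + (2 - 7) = -7129 /2165 - 44 * sqrt(561) /2165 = -3.77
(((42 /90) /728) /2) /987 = 1 /3079440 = 0.00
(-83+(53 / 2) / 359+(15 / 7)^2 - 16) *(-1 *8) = 13275484 / 17591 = 754.67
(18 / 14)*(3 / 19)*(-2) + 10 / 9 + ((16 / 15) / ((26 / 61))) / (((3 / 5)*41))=514756 / 638001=0.81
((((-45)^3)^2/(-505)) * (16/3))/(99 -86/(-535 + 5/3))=-884383.11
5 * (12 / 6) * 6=60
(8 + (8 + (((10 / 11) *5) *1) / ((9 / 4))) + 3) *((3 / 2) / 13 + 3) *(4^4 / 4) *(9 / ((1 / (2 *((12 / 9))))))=100586.52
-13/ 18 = -0.72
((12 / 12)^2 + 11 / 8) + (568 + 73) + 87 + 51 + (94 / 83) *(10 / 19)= 9865347 / 12616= 781.97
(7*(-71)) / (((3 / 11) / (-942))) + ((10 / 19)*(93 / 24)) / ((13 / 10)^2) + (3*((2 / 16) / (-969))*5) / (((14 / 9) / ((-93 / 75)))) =52475463300511 / 30568720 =1716639.21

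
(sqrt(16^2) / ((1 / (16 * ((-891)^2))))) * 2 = 406467072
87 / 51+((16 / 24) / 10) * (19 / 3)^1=1628 / 765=2.13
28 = 28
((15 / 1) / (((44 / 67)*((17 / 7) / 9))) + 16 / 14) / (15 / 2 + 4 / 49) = 3144323 / 277882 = 11.32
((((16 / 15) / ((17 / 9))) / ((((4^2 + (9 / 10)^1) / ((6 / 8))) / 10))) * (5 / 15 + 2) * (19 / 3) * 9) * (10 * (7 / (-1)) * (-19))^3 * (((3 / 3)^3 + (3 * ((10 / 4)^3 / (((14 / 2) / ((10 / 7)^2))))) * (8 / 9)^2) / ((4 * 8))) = 249182548667500 / 8619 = 28910842170.50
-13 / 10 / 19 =-13 / 190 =-0.07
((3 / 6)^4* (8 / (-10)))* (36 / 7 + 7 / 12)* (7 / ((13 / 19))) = -703 / 240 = -2.93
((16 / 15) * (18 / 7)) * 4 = 384 / 35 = 10.97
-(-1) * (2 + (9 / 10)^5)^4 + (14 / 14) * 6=5103266827374776128801 / 100000000000000000000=51.03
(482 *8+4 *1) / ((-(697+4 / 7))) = -27020 / 4883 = -5.53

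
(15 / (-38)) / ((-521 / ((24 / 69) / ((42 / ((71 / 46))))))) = 355 / 36655997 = 0.00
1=1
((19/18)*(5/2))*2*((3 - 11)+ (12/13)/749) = -3699490/87633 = -42.22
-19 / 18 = -1.06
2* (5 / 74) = 5 / 37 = 0.14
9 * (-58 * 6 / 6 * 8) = -4176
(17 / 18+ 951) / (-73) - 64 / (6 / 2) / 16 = -14.37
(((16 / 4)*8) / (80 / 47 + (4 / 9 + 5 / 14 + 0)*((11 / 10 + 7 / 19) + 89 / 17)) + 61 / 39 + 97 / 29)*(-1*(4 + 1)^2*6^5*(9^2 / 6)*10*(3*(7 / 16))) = -16576423475172876000 / 51025137007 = -324867789.63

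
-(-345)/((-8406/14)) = -805/1401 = -0.57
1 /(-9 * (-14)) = 1 /126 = 0.01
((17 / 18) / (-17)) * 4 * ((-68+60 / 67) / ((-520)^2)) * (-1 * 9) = -0.00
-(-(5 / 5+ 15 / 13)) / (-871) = -28 / 11323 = -0.00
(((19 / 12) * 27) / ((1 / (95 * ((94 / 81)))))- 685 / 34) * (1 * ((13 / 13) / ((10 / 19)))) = 2728457 / 306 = 8916.53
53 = 53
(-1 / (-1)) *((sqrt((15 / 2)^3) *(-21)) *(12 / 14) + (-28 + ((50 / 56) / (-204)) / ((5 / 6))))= -135 *sqrt(30) / 2 - 26661 / 952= -397.72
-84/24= -7/2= -3.50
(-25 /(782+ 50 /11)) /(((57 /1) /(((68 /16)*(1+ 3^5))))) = -285175 /493164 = -0.58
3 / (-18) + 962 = 5771 / 6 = 961.83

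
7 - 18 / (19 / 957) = -17093 / 19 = -899.63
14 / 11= 1.27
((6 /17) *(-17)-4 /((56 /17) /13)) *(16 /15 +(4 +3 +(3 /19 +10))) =-22631 /57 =-397.04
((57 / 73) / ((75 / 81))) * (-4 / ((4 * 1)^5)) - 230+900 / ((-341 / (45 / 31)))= -1154855244769 / 4938771200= -233.83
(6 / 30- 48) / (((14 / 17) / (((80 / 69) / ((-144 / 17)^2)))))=-1174207 / 1251936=-0.94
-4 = -4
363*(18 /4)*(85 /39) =3560.19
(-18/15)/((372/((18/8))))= -9/1240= -0.01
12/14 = 6/7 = 0.86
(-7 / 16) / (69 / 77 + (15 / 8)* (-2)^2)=-539 / 10344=-0.05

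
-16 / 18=-8 / 9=-0.89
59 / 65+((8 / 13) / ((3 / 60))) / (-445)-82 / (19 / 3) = -1326381 / 109915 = -12.07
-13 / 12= -1.08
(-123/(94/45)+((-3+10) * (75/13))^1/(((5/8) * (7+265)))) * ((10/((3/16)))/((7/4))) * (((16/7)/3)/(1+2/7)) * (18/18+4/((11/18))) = -172576256000/21594573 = -7991.65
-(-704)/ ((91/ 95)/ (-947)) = -63335360/ 91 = -695992.97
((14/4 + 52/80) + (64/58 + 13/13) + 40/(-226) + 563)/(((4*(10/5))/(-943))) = -35171326553/524320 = -67079.89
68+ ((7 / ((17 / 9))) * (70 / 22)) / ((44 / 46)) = 330467 / 4114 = 80.33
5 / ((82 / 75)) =375 / 82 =4.57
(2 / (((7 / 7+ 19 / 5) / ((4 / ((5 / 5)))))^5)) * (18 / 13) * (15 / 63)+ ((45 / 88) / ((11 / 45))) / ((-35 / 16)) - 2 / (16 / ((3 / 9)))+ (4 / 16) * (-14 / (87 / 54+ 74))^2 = -1196821124728 / 1652068429011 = -0.72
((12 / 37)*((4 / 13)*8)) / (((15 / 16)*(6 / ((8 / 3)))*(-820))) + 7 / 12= 10345333 / 17748900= 0.58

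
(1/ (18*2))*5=5/ 36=0.14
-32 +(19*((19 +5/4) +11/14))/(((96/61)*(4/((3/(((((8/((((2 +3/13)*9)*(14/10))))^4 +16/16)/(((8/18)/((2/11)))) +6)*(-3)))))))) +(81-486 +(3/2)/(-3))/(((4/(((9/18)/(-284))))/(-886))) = -634910391887428798883/3174029675711984384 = -200.03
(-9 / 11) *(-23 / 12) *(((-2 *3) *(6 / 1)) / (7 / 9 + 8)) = -5589 / 869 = -6.43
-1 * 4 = -4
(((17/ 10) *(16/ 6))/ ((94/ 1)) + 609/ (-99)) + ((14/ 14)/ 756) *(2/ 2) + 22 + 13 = 56474273/ 1954260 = 28.90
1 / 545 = 0.00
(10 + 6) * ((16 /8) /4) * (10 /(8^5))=5 /2048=0.00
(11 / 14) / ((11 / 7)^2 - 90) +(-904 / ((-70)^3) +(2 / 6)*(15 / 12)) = 0.41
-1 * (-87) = 87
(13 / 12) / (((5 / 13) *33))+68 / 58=1.26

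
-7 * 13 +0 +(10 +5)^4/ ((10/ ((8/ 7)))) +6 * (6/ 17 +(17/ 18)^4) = 5701.61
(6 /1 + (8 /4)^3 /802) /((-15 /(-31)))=14942 /1203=12.42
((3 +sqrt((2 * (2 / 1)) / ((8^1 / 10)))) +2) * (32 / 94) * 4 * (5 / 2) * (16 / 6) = 1280 * sqrt(5) / 141 +6400 / 141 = 65.69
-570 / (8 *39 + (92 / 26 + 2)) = -1235 / 688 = -1.80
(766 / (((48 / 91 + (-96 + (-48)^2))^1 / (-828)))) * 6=-7214571 / 4187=-1723.09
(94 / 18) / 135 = 47 / 1215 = 0.04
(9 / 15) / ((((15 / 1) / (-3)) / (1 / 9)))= -1 / 75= -0.01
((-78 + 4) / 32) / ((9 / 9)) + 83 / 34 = 35 / 272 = 0.13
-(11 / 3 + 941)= -2834 / 3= -944.67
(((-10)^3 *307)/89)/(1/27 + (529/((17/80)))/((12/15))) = -140913000/127120213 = -1.11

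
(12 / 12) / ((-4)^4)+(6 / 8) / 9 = 67 / 768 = 0.09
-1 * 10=-10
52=52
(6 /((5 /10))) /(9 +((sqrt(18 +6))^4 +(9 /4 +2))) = 48 /2357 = 0.02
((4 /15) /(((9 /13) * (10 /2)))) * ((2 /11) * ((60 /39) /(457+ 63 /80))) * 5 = 2560 /10877031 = 0.00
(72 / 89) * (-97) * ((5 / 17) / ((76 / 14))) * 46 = -5622120 / 28747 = -195.57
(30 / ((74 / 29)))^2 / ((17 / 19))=3595275 / 23273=154.48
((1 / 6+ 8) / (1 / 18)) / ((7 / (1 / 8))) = 21 / 8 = 2.62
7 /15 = 0.47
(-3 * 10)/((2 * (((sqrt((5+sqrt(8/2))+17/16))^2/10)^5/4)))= -176.12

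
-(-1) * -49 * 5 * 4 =-980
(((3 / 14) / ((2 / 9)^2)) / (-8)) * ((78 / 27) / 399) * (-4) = 117 / 7448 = 0.02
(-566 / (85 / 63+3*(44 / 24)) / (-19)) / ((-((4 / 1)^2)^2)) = -17829 / 1049408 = -0.02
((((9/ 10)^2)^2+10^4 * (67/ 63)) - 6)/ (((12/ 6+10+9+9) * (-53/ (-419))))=2805889370717/ 1001700000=2801.13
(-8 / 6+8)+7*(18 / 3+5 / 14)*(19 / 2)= 5153 / 12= 429.42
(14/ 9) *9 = 14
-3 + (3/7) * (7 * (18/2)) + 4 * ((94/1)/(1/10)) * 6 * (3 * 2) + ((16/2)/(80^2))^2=86645760001/640000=135384.00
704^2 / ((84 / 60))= 2478080 / 7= 354011.43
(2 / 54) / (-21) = -1 / 567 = -0.00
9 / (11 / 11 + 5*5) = 9 / 26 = 0.35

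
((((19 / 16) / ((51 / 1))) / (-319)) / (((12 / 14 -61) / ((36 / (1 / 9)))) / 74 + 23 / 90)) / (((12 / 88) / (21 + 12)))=-7307685 / 104687071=-0.07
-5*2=-10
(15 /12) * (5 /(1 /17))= 425 /4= 106.25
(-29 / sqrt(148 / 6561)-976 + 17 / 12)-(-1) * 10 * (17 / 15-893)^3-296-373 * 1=-19154184326891 / 2700-2349 * sqrt(37) / 74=-7094142536.38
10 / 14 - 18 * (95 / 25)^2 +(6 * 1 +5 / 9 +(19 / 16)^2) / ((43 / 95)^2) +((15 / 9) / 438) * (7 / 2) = -11989959197513 / 54422726400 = -220.31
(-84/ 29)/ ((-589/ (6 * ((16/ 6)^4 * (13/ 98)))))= 212992/ 1076103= 0.20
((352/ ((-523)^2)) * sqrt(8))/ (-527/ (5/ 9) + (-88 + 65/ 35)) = -0.00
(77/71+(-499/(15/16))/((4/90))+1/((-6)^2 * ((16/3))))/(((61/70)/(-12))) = 5713469195/34648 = 164900.40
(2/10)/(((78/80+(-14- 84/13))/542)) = -56368/10133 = -5.56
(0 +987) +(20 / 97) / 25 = 987.01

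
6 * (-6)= -36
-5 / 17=-0.29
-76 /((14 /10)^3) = -9500 /343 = -27.70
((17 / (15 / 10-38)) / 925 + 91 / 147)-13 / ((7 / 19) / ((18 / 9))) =-99194939 / 1418025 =-69.95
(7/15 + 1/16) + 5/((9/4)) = 1981/720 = 2.75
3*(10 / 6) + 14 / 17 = 99 / 17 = 5.82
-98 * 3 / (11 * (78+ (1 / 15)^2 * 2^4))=-33075 / 96613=-0.34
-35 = -35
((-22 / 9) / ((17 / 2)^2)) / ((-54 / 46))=2024 / 70227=0.03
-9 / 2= -4.50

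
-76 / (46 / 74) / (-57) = 2.14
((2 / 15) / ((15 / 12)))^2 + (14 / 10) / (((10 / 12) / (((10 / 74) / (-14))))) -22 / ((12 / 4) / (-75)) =550.00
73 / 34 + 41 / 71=6577 / 2414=2.72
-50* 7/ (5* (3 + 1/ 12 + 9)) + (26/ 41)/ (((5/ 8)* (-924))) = -7957148/ 1373295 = -5.79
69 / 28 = 2.46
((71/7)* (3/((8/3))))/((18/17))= 1207/112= 10.78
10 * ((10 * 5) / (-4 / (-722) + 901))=180500 / 325263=0.55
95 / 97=0.98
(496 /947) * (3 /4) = 0.39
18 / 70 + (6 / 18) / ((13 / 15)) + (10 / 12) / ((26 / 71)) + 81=458189 / 5460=83.92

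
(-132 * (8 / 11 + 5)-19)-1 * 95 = -870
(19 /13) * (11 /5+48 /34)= 5833 /1105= 5.28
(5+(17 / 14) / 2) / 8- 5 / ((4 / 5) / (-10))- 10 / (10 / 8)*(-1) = 15949 / 224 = 71.20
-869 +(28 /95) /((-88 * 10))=-18162107 /20900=-869.00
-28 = -28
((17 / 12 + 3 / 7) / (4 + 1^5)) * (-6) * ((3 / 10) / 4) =-93 / 560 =-0.17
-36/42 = -6/7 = -0.86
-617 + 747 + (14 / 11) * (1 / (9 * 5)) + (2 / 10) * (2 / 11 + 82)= 14500 / 99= 146.46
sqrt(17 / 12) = sqrt(51) / 6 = 1.19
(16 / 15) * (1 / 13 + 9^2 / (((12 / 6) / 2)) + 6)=18112 / 195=92.88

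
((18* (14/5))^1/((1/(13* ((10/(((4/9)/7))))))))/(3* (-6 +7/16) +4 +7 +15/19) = -31370976/1489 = -21068.49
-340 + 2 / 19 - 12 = -351.89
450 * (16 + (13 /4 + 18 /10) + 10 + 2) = 29745 /2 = 14872.50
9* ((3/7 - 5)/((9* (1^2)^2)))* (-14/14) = 32/7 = 4.57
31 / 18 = 1.72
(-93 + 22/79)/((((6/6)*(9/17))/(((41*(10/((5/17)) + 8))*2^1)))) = -142954700/237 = -603184.39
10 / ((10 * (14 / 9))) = 9 / 14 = 0.64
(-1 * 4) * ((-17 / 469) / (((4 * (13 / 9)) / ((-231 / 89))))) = -5049 / 77519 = -0.07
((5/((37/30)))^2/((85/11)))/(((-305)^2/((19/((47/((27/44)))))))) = 23085/4070145151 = 0.00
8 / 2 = 4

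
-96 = -96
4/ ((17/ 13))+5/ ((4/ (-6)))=-4.44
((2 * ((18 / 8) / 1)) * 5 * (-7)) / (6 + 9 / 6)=-21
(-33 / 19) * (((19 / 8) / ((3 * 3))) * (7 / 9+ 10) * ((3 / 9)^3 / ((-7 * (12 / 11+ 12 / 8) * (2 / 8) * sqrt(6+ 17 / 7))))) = 11737 * sqrt(413) / 17161389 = 0.01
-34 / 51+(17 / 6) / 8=-5 / 16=-0.31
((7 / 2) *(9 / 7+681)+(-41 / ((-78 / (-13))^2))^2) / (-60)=-3096529 / 77760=-39.82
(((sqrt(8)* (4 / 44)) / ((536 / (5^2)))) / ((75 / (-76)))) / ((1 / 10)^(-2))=-19* sqrt(2) / 221100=-0.00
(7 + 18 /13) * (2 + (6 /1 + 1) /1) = 981 /13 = 75.46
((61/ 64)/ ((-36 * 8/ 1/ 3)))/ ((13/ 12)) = -0.01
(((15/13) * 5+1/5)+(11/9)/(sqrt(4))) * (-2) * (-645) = 331057/39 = 8488.64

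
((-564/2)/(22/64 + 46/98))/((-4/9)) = 331632/425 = 780.31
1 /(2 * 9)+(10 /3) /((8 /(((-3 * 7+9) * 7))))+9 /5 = -33.14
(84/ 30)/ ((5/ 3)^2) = 126/ 125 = 1.01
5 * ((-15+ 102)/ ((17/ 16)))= 6960/ 17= 409.41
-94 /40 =-2.35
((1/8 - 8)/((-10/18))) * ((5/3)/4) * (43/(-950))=-0.27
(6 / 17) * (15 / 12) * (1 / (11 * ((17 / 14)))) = 0.03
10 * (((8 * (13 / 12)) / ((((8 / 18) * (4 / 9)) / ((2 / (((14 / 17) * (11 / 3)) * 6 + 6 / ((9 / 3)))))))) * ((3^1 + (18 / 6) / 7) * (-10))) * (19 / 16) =-49725 / 28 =-1775.89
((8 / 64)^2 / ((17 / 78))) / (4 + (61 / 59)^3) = 2669927 / 190127456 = 0.01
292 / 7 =41.71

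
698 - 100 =598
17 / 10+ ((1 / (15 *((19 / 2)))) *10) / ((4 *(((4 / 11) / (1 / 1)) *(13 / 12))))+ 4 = 14189 / 2470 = 5.74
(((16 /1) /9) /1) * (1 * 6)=32 /3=10.67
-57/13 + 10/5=-31/13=-2.38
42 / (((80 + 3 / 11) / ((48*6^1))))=133056 / 883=150.69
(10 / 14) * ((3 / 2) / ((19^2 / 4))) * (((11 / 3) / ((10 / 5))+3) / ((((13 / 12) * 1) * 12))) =145 / 32851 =0.00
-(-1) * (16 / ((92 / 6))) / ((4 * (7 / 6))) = 36 / 161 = 0.22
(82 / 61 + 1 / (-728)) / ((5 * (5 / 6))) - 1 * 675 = -674.68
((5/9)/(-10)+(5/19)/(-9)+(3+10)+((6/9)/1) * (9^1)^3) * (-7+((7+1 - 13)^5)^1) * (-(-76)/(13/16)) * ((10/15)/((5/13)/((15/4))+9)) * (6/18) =-1266749696/355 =-3568309.00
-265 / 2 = -132.50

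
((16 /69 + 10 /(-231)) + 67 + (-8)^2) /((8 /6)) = 98.39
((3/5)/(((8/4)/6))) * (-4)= -36/5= -7.20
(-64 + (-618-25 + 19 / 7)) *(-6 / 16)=7395 / 28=264.11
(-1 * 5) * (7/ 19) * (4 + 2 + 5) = -385/ 19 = -20.26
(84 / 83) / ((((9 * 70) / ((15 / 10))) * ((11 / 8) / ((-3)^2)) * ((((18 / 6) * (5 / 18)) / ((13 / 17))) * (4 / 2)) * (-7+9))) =1404 / 388025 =0.00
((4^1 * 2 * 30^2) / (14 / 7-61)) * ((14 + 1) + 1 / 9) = -108800 / 59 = -1844.07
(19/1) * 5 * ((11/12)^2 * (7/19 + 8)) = 32065/48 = 668.02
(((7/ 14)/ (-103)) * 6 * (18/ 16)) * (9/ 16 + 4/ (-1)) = 1485/ 13184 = 0.11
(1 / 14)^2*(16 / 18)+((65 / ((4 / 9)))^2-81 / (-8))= 150992699 / 7056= 21399.19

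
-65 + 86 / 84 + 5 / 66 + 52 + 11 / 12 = -3383 / 308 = -10.98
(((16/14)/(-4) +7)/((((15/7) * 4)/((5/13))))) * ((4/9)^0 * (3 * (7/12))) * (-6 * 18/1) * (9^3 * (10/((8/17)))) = -183478365/208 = -882107.52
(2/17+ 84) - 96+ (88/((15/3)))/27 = -25774/2295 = -11.23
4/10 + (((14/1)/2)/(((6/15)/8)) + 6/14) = 4929/35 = 140.83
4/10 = 2/5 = 0.40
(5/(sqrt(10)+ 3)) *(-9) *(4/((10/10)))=540-180 *sqrt(10)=-29.21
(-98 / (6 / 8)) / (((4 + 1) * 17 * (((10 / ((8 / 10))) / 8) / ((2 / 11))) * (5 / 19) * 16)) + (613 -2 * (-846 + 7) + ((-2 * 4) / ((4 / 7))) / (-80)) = 6426626707 / 2805000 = 2291.13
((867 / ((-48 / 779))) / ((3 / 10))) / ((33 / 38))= -21387445 / 396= -54008.70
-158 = -158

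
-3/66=-1/22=-0.05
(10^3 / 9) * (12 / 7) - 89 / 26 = 102131 / 546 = 187.05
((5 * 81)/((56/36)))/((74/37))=3645/28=130.18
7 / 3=2.33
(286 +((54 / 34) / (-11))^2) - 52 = 234.02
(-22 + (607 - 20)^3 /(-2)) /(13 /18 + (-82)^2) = -1820358423 /121045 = -15038.69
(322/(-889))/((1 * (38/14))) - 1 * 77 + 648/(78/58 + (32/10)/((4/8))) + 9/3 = 9.54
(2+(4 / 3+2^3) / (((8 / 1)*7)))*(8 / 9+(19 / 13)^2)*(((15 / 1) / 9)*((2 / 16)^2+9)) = 98.48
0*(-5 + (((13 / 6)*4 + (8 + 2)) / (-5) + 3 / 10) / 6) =0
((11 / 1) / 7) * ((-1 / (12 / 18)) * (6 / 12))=-33 / 28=-1.18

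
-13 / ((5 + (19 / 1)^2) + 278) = -13 / 644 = -0.02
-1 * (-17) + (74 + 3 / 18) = 547 / 6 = 91.17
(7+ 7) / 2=7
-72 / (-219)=24 / 73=0.33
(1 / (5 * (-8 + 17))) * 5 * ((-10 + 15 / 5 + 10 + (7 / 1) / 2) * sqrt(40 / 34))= 13 * sqrt(85) / 153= 0.78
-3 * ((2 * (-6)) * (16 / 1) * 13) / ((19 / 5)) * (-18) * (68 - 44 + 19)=-1525187.37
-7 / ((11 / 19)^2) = -2527 / 121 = -20.88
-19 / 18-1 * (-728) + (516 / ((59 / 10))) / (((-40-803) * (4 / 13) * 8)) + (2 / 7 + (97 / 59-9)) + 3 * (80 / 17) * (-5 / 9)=50568613085 / 71024436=711.99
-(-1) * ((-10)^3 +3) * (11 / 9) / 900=-10967 / 8100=-1.35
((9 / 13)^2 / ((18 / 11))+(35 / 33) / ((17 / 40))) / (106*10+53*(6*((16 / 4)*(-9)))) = -528739 / 1969751784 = -0.00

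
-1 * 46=-46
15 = 15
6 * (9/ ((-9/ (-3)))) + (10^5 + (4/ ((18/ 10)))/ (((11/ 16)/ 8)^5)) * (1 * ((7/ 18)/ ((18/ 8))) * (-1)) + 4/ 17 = -198013082916190/ 1995905043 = -99209.67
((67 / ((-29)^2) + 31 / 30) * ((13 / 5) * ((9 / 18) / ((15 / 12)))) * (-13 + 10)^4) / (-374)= -0.25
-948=-948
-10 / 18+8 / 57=-71 / 171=-0.42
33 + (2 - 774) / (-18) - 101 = -25.11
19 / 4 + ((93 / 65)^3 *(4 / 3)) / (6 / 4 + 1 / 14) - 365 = -357.76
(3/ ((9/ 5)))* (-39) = -65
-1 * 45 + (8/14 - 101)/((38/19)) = -1333/14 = -95.21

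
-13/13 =-1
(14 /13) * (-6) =-84 /13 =-6.46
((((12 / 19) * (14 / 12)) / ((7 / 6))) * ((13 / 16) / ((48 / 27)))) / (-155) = -351 / 188480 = -0.00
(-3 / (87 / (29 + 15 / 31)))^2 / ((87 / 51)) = 14201732 / 23437829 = 0.61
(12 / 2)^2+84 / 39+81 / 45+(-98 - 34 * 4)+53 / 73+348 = 733956 / 4745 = 154.68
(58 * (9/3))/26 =87/13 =6.69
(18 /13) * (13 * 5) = 90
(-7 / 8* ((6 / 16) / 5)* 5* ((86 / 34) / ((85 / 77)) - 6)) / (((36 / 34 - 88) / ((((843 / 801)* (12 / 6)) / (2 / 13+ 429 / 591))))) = -26995892833 / 806110422720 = -0.03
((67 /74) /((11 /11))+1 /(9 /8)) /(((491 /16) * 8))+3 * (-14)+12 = -4903895 /163503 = -29.99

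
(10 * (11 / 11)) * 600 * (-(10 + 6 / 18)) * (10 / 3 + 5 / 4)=-852500 / 3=-284166.67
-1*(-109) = 109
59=59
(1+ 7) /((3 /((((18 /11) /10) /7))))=24 /385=0.06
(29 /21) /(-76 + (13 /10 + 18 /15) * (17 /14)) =-116 /6129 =-0.02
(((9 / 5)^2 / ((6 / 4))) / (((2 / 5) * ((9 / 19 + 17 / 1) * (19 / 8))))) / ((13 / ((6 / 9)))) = 36 / 5395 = 0.01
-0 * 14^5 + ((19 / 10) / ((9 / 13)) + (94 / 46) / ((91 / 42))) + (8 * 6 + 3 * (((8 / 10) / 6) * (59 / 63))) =653797 / 12558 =52.06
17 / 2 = 8.50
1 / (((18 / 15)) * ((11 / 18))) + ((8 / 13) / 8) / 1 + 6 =1064 / 143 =7.44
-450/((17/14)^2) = -88200/289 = -305.19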